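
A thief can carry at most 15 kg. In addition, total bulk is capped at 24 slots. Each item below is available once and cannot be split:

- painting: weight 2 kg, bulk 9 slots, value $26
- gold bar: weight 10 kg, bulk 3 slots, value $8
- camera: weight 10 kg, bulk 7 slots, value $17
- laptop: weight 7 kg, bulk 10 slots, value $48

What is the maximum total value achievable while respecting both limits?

Feasible sets respecting both limits:
- painting+laptop: weight 9, bulk 19, value 74
- laptop: weight 7, bulk 10, value 48
- painting+camera: weight 12, bulk 16, value 43
- painting+gold bar: weight 12, bulk 12, value 34
Best: $74.

$74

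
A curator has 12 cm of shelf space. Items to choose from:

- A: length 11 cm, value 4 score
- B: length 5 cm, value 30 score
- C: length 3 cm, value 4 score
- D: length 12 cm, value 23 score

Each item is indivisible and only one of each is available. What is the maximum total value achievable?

34 score

Check high-value combinations within 12 cm:
- B+C: length 5+3=8, value 30+4=34
- B: length 5, value 30
- D: length 12, value 23
Best: 34 score.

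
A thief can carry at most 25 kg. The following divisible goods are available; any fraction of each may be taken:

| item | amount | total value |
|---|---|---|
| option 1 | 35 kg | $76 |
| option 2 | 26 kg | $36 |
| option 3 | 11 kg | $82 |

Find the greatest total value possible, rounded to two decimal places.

112.40

Take in order of value per unit:
- option 3 (82/11 per unit): all 11 → value 82, running total 82.00
- option 1 (76/35 per unit): 14 of 35 → value 14×76/35 = 30.4000, running total 112.40
Total 112.40.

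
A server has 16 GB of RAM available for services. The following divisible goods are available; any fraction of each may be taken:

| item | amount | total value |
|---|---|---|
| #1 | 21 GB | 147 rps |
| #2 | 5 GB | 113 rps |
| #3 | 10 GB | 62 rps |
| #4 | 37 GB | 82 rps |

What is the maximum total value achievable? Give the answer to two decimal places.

Take in order of value per unit:
- #2 (113/5 per unit): all 5 → value 113, running total 113.00
- #1 (147/21 per unit): 11 of 21 → value 11×147/21 = 77.0000, running total 190.00
Total 190.00.

190.00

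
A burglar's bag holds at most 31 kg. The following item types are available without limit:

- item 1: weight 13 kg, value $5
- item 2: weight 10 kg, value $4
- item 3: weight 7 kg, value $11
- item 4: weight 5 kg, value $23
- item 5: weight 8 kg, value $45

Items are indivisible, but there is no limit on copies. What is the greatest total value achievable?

Best value-per-unit is item 5 at 45/8; filling with it alone gives 3×45 = 135.
Optimal mix: 3×item 4 + 2×item 5 → weight 31, value 159.

$159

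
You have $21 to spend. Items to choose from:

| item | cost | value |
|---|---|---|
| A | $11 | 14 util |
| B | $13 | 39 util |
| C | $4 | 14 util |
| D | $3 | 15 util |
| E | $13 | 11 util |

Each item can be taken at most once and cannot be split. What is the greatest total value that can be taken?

Check high-value combinations within $21:
- B+C+D: cost 13+4+3=20, value 39+14+15=68
- B+D: cost 13+3=16, value 39+15=54
- B+C: cost 13+4=17, value 39+14=53
Best: 68 util.

68 util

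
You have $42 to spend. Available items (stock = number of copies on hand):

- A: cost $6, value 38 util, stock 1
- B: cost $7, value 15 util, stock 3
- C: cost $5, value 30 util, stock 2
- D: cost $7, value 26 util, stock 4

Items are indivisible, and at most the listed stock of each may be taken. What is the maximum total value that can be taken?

176 util

Top feasible selections:
- 1×A + 2×C + 3×D: cost 37, value 176
- 1×A + 1×C + 4×D: cost 39, value 172
Best: 176 util.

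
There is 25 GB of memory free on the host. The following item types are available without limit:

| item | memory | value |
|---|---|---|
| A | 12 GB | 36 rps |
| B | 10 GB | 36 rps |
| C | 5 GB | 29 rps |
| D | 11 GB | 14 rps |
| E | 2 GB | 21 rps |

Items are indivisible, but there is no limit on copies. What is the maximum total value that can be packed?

Best value-per-unit is E at 21/2, and filling with it alone uses memory 12×2=24. No mix of the others beats 12×21 = 252.

252 rps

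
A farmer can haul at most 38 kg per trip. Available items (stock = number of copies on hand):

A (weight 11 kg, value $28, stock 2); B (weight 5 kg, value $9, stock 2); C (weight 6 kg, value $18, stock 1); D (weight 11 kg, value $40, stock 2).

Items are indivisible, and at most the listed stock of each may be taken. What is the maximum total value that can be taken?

$117

Best selections within weight 38 and stock limits:
- 1×A + 1×B + 2×D: weight 38, value 117
- 2×B + 1×C + 2×D: weight 38, value 116
- 1×A + 2×D: weight 33, value 108
- 1×B + 1×C + 2×D: weight 33, value 107
Best: $117.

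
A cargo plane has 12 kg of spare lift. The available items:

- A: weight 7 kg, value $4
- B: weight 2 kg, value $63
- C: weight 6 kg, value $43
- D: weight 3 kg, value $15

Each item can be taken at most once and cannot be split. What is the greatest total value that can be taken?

Check high-value combinations within 12 kg:
- B+C+D: weight 2+6+3=11, value 63+43+15=121
- B+C: weight 2+6=8, value 63+43=106
- A+B+D: weight 7+2+3=12, value 4+63+15=82
- B+D: weight 2+3=5, value 63+15=78
- A+B: weight 7+2=9, value 4+63=67
Best: $121.

$121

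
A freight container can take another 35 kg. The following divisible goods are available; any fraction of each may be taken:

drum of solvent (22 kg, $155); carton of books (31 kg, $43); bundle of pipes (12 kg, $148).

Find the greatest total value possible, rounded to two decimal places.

304.39

Take in order of value per unit:
- bundle of pipes (148/12 per unit): all 12 → value 148, running total 148.00
- drum of solvent (155/22 per unit): all 22 → value 155, running total 303.00
- carton of books (43/31 per unit): 1 of 31 → value 1×43/31 = 1.3871, running total 304.39
Total 304.39.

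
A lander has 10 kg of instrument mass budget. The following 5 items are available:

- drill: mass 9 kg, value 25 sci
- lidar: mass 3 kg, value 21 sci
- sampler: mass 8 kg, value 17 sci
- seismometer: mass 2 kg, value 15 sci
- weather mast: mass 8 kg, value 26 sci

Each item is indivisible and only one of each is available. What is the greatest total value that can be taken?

This is a 0/1 knapsack; check combinations near the capacity.
- seismometer+weather mast: mass 2+8=10, value 15+26=41
- lidar+seismometer: mass 3+2=5, value 21+15=36
- sampler+seismometer: mass 8+2=10, value 17+15=32
- weather mast: mass 8, value 26
Best: 41 sci.

41 sci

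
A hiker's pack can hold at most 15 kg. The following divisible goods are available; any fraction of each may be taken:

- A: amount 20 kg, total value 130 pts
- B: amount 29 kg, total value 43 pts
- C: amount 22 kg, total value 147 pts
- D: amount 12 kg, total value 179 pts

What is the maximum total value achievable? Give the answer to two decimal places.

199.05

Take in order of value per unit:
- D (179/12 per unit): all 12 → value 179, running total 179.00
- C (147/22 per unit): 3 of 22 → value 3×147/22 = 20.0455, running total 199.05
Total 199.05.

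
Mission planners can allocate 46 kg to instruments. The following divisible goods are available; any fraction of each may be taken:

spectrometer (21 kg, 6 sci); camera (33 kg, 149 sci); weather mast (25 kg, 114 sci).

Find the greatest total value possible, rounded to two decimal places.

208.82

Take in order of value per unit:
- weather mast (114/25 per unit): all 25 → value 114, running total 114.00
- camera (149/33 per unit): 21 of 33 → value 21×149/33 = 94.8182, running total 208.82
Total 208.82.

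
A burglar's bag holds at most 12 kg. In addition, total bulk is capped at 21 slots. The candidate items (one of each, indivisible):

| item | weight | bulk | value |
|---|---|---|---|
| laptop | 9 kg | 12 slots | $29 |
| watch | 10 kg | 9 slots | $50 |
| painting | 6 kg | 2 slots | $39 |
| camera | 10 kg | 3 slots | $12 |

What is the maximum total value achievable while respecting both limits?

Feasible sets respecting both limits:
- watch: weight 10, bulk 9, value 50
- painting: weight 6, bulk 2, value 39
- laptop: weight 9, bulk 12, value 29
- camera: weight 10, bulk 3, value 12
Best: $50.

$50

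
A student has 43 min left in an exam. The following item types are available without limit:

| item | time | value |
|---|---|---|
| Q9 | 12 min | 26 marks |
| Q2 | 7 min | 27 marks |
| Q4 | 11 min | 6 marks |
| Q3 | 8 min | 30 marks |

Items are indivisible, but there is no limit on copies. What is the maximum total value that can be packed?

165 marks

Best value-per-unit is Q2 at 27/7; filling with it alone gives 6×27 = 162.
Optimal mix: 5×Q2 + 1×Q3 → time 43, value 165.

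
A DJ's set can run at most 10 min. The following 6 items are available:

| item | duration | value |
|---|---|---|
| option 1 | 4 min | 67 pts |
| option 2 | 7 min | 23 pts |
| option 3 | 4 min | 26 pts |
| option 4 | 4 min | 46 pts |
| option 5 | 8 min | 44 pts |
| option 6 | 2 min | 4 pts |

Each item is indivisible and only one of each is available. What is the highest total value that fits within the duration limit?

117 pts

Check high-value combinations within 10 min:
- option 1+option 4+option 6: duration 4+4+2=10, value 67+46+4=117
- option 1+option 4: duration 4+4=8, value 67+46=113
- option 1+option 3+option 6: duration 4+4+2=10, value 67+26+4=97
- option 1+option 3: duration 4+4=8, value 67+26=93
Best: 117 pts.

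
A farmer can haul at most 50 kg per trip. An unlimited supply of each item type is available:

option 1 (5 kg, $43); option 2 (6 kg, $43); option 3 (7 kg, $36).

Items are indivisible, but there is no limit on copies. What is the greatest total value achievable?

Best value-per-unit is option 1 at 43/5, and filling with it alone uses weight 10×5=50. No mix of the others beats 10×43 = 430.

$430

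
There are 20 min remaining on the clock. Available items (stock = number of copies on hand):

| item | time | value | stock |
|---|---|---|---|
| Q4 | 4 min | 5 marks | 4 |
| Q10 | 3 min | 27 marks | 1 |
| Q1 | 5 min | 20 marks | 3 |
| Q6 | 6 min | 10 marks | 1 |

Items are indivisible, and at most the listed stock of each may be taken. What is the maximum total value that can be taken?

Top feasible selections:
- 1×Q10 + 3×Q1: time 18, value 87
- 1×Q10 + 2×Q1 + 1×Q6: time 19, value 77
- 1×Q4 + 1×Q10 + 2×Q1: time 17, value 72
- 1×Q10 + 2×Q1: time 13, value 67
Best: 87 marks.

87 marks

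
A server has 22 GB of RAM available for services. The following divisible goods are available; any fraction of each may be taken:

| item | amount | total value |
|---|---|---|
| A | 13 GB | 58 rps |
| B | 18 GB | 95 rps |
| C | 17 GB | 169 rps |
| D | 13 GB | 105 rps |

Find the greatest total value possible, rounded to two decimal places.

209.38

Take in order of value per unit:
- C (169/17 per unit): all 17 → value 169, running total 169.00
- D (105/13 per unit): 5 of 13 → value 5×105/13 = 40.3846, running total 209.38
Total 209.38.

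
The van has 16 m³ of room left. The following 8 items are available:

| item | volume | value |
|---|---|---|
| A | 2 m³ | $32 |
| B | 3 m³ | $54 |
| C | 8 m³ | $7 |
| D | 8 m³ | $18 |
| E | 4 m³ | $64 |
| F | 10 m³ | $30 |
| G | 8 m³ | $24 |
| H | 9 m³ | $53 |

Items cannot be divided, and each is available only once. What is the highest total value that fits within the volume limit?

Check high-value combinations within 16 m³:
- B+E+H: volume 3+4+9=16, value 54+64+53=171
- A+B+E: volume 2+3+4=9, value 32+54+64=150
- A+E+H: volume 2+4+9=15, value 32+64+53=149
- B+E+G: volume 3+4+8=15, value 54+64+24=142
- A+B+H: volume 2+3+9=14, value 32+54+53=139
Best: $171.

$171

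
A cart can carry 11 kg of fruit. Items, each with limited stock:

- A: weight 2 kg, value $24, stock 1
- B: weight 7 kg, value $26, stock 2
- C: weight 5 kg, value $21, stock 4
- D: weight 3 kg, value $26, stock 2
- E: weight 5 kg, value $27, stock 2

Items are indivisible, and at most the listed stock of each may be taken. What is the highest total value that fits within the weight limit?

$79

Best selections within weight 11 and stock limits:
- 2×D + 1×E: weight 11, value 79
- 1×A + 1×D + 1×E: weight 10, value 77
- 1×A + 2×D: weight 8, value 76
- 1×C + 2×D: weight 11, value 73
Best: $79.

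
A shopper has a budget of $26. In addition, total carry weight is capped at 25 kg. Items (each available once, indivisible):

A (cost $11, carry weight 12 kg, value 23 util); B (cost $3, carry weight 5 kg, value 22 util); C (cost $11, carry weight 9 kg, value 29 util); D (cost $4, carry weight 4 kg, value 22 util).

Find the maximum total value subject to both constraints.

74 util

Feasible sets respecting both limits:
- A+C+D: cost 26, carry weight 25, value 74
- B+C+D: cost 18, carry weight 18, value 73
- A+B+D: cost 18, carry weight 21, value 67
Best: 74 util.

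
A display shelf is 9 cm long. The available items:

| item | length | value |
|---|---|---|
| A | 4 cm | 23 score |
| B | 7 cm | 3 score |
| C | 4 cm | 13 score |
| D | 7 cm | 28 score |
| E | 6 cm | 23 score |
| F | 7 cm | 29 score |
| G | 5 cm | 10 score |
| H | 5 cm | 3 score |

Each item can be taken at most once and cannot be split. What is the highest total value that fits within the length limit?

36 score

This is a 0/1 knapsack; check combinations near the capacity.
- A+C: length 4+4=8, value 23+13=36
- A+G: length 4+5=9, value 23+10=33
- F: length 7, value 29
- D: length 7, value 28
- A+H: length 4+5=9, value 23+3=26
Best: 36 score.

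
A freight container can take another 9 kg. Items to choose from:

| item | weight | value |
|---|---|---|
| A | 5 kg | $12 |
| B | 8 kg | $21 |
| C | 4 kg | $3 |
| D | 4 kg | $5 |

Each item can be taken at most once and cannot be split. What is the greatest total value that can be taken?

$21

Check high-value combinations within 9 kg:
- B: weight 8, value 21
- A+D: weight 5+4=9, value 12+5=17
- A+C: weight 5+4=9, value 12+3=15
- A: weight 5, value 12
Best: $21.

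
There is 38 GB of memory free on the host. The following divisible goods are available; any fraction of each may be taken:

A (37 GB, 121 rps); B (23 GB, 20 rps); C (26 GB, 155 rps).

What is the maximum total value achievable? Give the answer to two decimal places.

Take in order of value per unit:
- C (155/26 per unit): all 26 → value 155, running total 155.00
- A (121/37 per unit): 12 of 37 → value 12×121/37 = 39.2432, running total 194.24
Total 194.24.

194.24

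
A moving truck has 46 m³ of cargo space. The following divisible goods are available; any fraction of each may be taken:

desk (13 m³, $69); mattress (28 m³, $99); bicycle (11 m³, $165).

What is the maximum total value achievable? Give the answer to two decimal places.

Take in order of value per unit:
- bicycle (165/11 per unit): all 11 → value 165, running total 165.00
- desk (69/13 per unit): all 13 → value 69, running total 234.00
- mattress (99/28 per unit): 22 of 28 → value 22×99/28 = 77.7857, running total 311.79
Total 311.79.

311.79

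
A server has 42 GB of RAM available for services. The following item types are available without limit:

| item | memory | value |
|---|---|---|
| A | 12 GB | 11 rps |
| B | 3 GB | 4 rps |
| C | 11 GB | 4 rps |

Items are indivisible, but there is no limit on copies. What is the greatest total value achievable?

Best value-per-unit is B at 4/3, and filling with it alone uses memory 14×3=42. No mix of the others beats 14×4 = 56.

56 rps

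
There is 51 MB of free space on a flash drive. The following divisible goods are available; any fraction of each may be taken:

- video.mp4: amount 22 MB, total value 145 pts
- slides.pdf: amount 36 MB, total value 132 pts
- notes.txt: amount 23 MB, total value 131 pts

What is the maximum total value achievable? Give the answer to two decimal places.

298.00

Take in order of value per unit:
- video.mp4 (145/22 per unit): all 22 → value 145, running total 145.00
- notes.txt (131/23 per unit): all 23 → value 131, running total 276.00
- slides.pdf (132/36 per unit): 6 of 36 → value 6×132/36 = 22.0000, running total 298.00
Total 298.00.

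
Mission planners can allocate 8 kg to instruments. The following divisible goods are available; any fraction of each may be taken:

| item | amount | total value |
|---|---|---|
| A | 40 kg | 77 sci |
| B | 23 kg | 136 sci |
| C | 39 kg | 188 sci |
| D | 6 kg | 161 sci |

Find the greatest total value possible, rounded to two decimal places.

Take in order of value per unit:
- D (161/6 per unit): all 6 → value 161, running total 161.00
- B (136/23 per unit): 2 of 23 → value 2×136/23 = 11.8261, running total 172.83
Total 172.83.

172.83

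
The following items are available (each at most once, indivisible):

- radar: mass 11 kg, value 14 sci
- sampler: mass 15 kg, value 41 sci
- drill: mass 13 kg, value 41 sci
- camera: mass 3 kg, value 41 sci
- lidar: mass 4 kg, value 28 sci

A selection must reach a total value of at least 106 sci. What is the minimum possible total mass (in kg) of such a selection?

20

Subsets with value ≥ 106, sorted by total mass:
- drill+camera+lidar: mass 20, value 110
- sampler+camera+lidar: mass 22, value 110
- radar+drill+camera+lidar: mass 31, value 124
- sampler+drill+camera: mass 31, value 123
Minimum mass: 20 kg.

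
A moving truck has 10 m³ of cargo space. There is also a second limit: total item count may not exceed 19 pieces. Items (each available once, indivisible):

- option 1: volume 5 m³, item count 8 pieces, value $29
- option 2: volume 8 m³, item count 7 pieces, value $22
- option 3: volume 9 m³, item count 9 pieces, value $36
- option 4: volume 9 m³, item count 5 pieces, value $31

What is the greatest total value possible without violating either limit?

Feasible sets respecting both limits:
- option 3: volume 9, item count 9, value 36
- option 4: volume 9, item count 5, value 31
- option 1: volume 5, item count 8, value 29
- option 2: volume 8, item count 7, value 22
Best: $36.

$36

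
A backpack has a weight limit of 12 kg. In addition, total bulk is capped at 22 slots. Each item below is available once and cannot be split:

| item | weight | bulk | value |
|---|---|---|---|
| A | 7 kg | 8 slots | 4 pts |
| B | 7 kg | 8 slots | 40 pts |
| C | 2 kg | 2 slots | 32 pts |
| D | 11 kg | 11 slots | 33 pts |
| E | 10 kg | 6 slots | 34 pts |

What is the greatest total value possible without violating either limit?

Feasible sets respecting both limits:
- B+C: weight 9, bulk 10, value 72
- C+E: weight 12, bulk 8, value 66
- B: weight 7, bulk 8, value 40
- A+C: weight 9, bulk 10, value 36
Best: 72 pts.

72 pts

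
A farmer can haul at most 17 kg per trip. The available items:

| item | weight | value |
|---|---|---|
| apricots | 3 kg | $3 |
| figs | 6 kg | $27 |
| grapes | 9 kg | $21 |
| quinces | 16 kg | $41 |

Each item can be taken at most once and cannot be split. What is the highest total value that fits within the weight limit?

$48

This is a 0/1 knapsack; check combinations near the capacity.
- figs+grapes: weight 6+9=15, value 27+21=48
- quinces: weight 16, value 41
- apricots+figs: weight 3+6=9, value 3+27=30
- figs: weight 6, value 27
- apricots+grapes: weight 3+9=12, value 3+21=24
Best: $48.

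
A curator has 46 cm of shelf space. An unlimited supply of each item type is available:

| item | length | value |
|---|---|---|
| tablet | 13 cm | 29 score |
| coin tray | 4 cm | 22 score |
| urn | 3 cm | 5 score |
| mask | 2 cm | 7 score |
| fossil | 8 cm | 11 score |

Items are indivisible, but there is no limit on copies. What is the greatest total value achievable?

249 score

Best value-per-unit is coin tray at 22/4; filling with it alone gives 11×22 = 242.
Optimal mix: 11×coin tray + 1×mask → length 46, value 249.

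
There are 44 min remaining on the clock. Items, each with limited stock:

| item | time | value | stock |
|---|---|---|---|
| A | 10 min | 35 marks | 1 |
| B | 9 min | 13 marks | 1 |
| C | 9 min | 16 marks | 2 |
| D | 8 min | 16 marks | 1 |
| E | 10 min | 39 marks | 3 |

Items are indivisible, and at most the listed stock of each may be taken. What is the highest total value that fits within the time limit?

Top feasible selections:
- 1×A + 3×E: time 40, value 152
- 1×D + 3×E: time 38, value 133
Best: 152 marks.

152 marks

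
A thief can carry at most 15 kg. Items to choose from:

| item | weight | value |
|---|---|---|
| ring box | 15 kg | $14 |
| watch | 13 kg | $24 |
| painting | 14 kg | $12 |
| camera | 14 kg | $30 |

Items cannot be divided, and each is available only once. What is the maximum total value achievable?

Check high-value combinations within 15 kg:
- camera: weight 14, value 30
- watch: weight 13, value 24
- ring box: weight 15, value 14
- painting: weight 14, value 12
Best: $30.

$30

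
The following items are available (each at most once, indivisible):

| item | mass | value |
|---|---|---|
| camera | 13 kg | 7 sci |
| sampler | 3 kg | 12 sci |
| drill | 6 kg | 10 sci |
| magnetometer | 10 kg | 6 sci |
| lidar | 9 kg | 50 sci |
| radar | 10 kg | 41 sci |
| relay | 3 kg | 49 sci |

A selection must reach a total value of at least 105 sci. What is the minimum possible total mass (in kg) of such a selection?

15

Subsets with value ≥ 105, sorted by total mass:
- sampler+lidar+relay: mass 15, value 111
- drill+lidar+relay: mass 18, value 109
Minimum mass: 15 kg.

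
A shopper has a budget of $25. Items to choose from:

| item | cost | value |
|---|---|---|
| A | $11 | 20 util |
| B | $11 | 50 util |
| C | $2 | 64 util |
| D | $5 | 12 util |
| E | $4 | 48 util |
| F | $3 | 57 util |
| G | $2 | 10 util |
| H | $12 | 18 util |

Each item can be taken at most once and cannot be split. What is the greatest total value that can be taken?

This is a 0/1 knapsack; check combinations near the capacity.
- B+C+D+E+F: cost 11+2+5+4+3=25, value 50+64+12+48+57=231
- B+C+E+F+G: cost 11+2+4+3+2=22, value 50+64+48+57+10=229
- B+C+E+F: cost 11+2+4+3=20, value 50+64+48+57=219
Best: 231 util.

231 util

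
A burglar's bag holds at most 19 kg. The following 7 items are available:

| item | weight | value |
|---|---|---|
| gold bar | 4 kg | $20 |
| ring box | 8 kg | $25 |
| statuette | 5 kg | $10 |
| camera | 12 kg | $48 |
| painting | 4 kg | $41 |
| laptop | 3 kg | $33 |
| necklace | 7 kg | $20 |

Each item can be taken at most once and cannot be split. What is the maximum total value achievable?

Check high-value combinations within 19 kg:
- camera+painting+laptop: weight 12+4+3=19, value 48+41+33=122
- gold bar+ring box+painting+laptop: weight 4+8+4+3=19, value 20+25+41+33=119
- gold bar+painting+laptop+necklace: weight 4+4+3+7=18, value 20+41+33+20=114
Best: $122.

$122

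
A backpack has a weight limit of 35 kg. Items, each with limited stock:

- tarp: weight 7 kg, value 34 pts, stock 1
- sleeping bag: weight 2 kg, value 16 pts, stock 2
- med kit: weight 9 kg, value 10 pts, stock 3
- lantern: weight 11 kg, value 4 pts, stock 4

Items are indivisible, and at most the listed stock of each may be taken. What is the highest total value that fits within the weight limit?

Top feasible selections:
- 1×tarp + 2×sleeping bag + 2×med kit: weight 29, value 86
- 1×tarp + 2×sleeping bag + 1×med kit + 1×lantern: weight 31, value 80
- 1×tarp + 2×sleeping bag + 1×med kit: weight 20, value 76
- 1×tarp + 2×sleeping bag + 2×lantern: weight 33, value 74
Best: 86 pts.

86 pts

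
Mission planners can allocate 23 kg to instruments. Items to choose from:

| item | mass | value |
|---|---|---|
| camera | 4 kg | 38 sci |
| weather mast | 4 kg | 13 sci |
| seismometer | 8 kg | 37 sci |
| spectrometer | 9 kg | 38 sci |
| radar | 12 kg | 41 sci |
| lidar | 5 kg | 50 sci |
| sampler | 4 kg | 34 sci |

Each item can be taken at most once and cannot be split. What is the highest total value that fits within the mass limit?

Check high-value combinations within 23 kg:
- camera+spectrometer+lidar+sampler: mass 4+9+5+4=22, value 38+38+50+34=160
- camera+seismometer+lidar+sampler: mass 4+8+5+4=21, value 38+37+50+34=159
- camera+weather mast+spectrometer+lidar: mass 4+4+9+5=22, value 38+13+38+50=139
Best: 160 sci.

160 sci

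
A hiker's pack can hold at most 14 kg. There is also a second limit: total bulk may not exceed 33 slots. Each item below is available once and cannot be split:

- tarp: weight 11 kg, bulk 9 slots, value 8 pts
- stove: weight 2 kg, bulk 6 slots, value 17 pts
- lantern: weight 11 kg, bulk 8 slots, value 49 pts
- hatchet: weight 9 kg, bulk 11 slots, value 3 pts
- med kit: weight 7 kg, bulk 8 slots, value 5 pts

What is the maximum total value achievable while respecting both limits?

Feasible sets respecting both limits:
- stove+lantern: weight 13, bulk 14, value 66
- lantern: weight 11, bulk 8, value 49
- tarp+stove: weight 13, bulk 15, value 25
Best: 66 pts.

66 pts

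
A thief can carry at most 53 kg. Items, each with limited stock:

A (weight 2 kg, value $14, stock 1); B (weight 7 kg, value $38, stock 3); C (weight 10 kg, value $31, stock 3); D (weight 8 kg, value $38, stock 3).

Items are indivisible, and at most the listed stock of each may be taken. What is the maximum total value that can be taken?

$242

Top feasible selections:
- 1×A + 3×B + 3×D: weight 47, value 242
- 1×A + 3×B + 1×C + 2×D: weight 49, value 235
Best: $242.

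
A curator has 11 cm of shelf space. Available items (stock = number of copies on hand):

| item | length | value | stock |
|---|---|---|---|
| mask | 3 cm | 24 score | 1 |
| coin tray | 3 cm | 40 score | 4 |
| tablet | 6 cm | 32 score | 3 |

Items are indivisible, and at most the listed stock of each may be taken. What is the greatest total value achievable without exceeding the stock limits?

Top feasible selections:
- 3×coin tray: length 9, value 120
- 1×mask + 2×coin tray: length 9, value 104
Best: 120 score.

120 score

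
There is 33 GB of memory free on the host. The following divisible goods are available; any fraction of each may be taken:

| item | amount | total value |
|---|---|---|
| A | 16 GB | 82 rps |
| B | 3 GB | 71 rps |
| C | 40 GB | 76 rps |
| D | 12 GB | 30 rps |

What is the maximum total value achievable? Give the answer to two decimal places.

186.80

Take in order of value per unit:
- B (71/3 per unit): all 3 → value 71, running total 71.00
- A (82/16 per unit): all 16 → value 82, running total 153.00
- D (30/12 per unit): all 12 → value 30, running total 183.00
- C (76/40 per unit): 2 of 40 → value 2×76/40 = 3.8000, running total 186.80
Total 186.80.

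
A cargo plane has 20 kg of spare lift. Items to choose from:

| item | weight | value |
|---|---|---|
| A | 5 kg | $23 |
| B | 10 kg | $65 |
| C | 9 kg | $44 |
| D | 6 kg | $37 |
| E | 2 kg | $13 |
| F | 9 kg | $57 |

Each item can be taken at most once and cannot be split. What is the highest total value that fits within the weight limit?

$122

Check high-value combinations within 20 kg:
- B+F: weight 10+9=19, value 65+57=122
- A+D+F: weight 5+6+9=20, value 23+37+57=117
- B+D+E: weight 10+6+2=18, value 65+37+13=115
- C+E+F: weight 9+2+9=20, value 44+13+57=114
Best: $122.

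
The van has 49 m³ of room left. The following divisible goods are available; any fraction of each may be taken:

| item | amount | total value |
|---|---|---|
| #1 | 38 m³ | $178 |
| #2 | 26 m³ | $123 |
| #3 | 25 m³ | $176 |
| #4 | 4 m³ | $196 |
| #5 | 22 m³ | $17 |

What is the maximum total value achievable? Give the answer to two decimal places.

466.62

Take in order of value per unit:
- #4 (196/4 per unit): all 4 → value 196, running total 196.00
- #3 (176/25 per unit): all 25 → value 176, running total 372.00
- #2 (123/26 per unit): 20 of 26 → value 20×123/26 = 94.6154, running total 466.62
Total 466.62.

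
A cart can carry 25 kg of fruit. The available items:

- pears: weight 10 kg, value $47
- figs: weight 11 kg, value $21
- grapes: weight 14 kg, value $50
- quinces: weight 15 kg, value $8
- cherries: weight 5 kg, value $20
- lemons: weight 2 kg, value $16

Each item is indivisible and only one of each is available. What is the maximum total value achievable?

$97

Check high-value combinations within 25 kg:
- pears+grapes: weight 10+14=24, value 47+50=97
- grapes+cherries+lemons: weight 14+5+2=21, value 50+20+16=86
- pears+figs+lemons: weight 10+11+2=23, value 47+21+16=84
Best: $97.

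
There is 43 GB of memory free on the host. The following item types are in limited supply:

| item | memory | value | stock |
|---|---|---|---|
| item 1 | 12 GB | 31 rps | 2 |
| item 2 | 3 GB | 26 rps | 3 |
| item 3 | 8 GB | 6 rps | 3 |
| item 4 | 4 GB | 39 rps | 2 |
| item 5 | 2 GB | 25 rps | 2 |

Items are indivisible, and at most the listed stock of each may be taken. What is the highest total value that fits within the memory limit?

243 rps

Top feasible selections:
- 1×item 1 + 3×item 2 + 1×item 3 + 2×item 4 + 2×item 5: memory 41, value 243
- 2×item 1 + 3×item 2 + 2×item 4 + 1×item 5: memory 43, value 243
- 2×item 1 + 2×item 2 + 2×item 4 + 2×item 5: memory 42, value 242
Best: 243 rps.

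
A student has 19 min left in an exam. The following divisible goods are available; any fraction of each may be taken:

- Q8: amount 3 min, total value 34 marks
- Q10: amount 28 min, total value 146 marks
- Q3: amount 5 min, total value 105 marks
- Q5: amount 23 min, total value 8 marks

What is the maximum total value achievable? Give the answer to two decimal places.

196.36

Take in order of value per unit:
- Q3 (105/5 per unit): all 5 → value 105, running total 105.00
- Q8 (34/3 per unit): all 3 → value 34, running total 139.00
- Q10 (146/28 per unit): 11 of 28 → value 11×146/28 = 57.3571, running total 196.36
Total 196.36.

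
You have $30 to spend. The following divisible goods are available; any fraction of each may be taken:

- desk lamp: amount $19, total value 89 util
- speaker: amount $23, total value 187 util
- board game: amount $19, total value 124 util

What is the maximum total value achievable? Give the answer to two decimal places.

232.68

Take in order of value per unit:
- speaker (187/23 per unit): all 23 → value 187, running total 187.00
- board game (124/19 per unit): 7 of 19 → value 7×124/19 = 45.6842, running total 232.68
Total 232.68.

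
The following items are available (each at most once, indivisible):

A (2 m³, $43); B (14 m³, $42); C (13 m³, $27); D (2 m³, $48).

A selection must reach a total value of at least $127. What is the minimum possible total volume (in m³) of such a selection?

18

Subsets with value ≥ 127, sorted by total volume:
- A+B+D: volume 18, value 133
- A+B+C+D: volume 31, value 160
Minimum volume: 18 m³.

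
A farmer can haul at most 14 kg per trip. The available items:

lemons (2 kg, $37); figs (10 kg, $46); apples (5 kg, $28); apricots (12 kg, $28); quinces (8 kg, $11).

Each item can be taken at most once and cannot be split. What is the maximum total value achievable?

$83

Check high-value combinations within 14 kg:
- lemons+figs: weight 2+10=12, value 37+46=83
- lemons+apples: weight 2+5=7, value 37+28=65
- lemons+apricots: weight 2+12=14, value 37+28=65
Best: $83.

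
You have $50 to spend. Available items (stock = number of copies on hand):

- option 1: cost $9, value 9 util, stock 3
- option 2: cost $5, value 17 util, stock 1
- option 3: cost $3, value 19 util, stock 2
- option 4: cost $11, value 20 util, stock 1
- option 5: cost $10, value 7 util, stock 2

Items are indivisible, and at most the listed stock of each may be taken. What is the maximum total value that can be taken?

Top feasible selections:
- 3×option 1 + 1×option 2 + 2×option 3 + 1×option 4: cost 49, value 102
- 2×option 1 + 1×option 2 + 2×option 3 + 1×option 4 + 1×option 5: cost 50, value 100
Best: 102 util.

102 util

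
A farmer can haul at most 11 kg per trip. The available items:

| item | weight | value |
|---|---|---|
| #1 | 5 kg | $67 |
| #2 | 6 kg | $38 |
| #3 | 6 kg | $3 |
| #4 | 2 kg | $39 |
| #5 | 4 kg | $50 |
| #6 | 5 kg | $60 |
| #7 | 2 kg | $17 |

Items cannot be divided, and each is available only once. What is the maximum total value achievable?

$156

Check high-value combinations within 11 kg:
- #1+#4+#5: weight 5+2+4=11, value 67+39+50=156
- #4+#5+#6: weight 2+4+5=11, value 39+50+60=149
- #1+#5+#7: weight 5+4+2=11, value 67+50+17=134
- #1+#6: weight 5+5=10, value 67+60=127
Best: $156.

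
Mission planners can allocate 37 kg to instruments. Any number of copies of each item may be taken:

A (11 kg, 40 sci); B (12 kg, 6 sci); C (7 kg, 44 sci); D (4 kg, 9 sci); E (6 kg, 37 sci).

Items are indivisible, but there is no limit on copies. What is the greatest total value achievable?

229 sci

Best value-per-unit is C at 44/7; filling with it alone gives 5×44 = 220.
Optimal mix: 1×C + 5×E → mass 37, value 229.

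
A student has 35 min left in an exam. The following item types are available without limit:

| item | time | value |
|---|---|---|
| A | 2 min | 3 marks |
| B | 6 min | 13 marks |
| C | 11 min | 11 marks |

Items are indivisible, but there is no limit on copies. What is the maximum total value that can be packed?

71 marks

Best value-per-unit is B at 13/6; filling with it alone gives 5×13 = 65.
Optimal mix: 2×A + 5×B → time 34, value 71.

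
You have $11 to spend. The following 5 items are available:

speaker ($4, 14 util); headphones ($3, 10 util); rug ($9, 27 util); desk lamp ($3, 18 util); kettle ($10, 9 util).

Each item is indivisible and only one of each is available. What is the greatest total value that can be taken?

42 util

Check high-value combinations within $11:
- speaker+headphones+desk lamp: cost 4+3+3=10, value 14+10+18=42
- speaker+desk lamp: cost 4+3=7, value 14+18=32
- headphones+desk lamp: cost 3+3=6, value 10+18=28
- rug: cost 9, value 27
Best: 42 util.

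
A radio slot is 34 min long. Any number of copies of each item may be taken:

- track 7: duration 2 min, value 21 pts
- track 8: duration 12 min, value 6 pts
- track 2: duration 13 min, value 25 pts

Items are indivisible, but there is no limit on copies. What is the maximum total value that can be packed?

357 pts

Best value-per-unit is track 7 at 21/2, and filling with it alone uses duration 17×2=34. No mix of the others beats 17×21 = 357.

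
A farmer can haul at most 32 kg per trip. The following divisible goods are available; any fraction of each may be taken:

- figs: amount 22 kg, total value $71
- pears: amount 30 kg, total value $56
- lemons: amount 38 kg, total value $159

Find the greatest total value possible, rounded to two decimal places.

Take in order of value per unit:
- lemons (159/38 per unit): 32 of 38 → value 32×159/38 = 133.8947, running total 133.89
Total 133.89.

133.89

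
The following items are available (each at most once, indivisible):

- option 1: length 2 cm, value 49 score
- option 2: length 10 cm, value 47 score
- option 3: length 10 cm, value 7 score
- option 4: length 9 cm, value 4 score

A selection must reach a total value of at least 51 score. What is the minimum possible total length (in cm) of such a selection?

11

Subsets with value ≥ 51, sorted by total length:
- option 1+option 4: length 11, value 53
- option 1+option 2: length 12, value 96
Minimum length: 11 cm.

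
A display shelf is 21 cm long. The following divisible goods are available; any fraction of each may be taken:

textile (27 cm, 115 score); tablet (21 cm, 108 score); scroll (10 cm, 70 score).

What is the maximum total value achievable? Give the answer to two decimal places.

Take in order of value per unit:
- scroll (70/10 per unit): all 10 → value 70, running total 70.00
- tablet (108/21 per unit): 11 of 21 → value 11×108/21 = 56.5714, running total 126.57
Total 126.57.

126.57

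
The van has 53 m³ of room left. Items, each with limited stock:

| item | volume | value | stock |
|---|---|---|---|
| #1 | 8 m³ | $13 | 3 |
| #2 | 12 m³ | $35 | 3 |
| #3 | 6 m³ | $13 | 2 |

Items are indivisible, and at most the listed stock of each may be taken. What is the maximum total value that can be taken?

Best selections within volume 53 and stock limits:
- 3×#2 + 2×#3: volume 48, value 131
- 1×#1 + 3×#2 + 1×#3: volume 50, value 131
Best: $131.

$131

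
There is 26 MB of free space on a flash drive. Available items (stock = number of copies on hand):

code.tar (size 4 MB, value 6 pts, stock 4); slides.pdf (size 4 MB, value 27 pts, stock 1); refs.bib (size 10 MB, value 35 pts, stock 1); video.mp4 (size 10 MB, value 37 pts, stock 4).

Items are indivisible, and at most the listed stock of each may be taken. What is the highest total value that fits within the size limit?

Best selections within size 26 and stock limits:
- 1×slides.pdf + 2×video.mp4: size 24, value 101
- 1×slides.pdf + 1×refs.bib + 1×video.mp4: size 24, value 99
- 3×code.tar + 1×slides.pdf + 1×video.mp4: size 26, value 82
Best: 101 pts.

101 pts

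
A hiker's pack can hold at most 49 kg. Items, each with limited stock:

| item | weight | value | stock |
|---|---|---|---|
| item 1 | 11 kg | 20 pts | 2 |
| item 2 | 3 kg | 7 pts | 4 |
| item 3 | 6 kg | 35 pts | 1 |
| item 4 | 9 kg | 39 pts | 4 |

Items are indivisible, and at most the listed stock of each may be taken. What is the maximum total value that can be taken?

Top feasible selections:
- 2×item 2 + 1×item 3 + 4×item 4: weight 48, value 205
- 1×item 2 + 1×item 3 + 4×item 4: weight 45, value 198
Best: 205 pts.

205 pts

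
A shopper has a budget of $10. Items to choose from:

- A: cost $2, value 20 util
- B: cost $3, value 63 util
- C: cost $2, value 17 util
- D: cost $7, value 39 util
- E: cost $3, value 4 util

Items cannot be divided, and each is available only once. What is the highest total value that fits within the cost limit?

104 util

Check high-value combinations within $10:
- A+B+C+E: cost 2+3+2+3=10, value 20+63+17+4=104
- B+D: cost 3+7=10, value 63+39=102
- A+B+C: cost 2+3+2=7, value 20+63+17=100
Best: 104 util.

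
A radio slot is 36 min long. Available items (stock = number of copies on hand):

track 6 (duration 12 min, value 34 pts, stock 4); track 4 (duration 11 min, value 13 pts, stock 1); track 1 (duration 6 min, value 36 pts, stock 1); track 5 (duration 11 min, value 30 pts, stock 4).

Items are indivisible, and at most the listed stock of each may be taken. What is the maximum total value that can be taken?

Top feasible selections:
- 2×track 6 + 1×track 1: duration 30, value 104
- 3×track 6: duration 36, value 102
- 1×track 6 + 1×track 1 + 1×track 5: duration 29, value 100
Best: 104 pts.

104 pts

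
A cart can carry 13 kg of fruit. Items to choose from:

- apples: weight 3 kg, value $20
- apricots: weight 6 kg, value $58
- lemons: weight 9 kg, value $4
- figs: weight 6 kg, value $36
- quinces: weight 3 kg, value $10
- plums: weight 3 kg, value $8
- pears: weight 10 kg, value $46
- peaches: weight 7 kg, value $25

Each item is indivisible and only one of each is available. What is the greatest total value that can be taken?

$94

Check high-value combinations within 13 kg:
- apricots+figs: weight 6+6=12, value 58+36=94
- apples+apricots+quinces: weight 3+6+3=12, value 20+58+10=88
- apples+apricots+plums: weight 3+6+3=12, value 20+58+8=86
Best: $94.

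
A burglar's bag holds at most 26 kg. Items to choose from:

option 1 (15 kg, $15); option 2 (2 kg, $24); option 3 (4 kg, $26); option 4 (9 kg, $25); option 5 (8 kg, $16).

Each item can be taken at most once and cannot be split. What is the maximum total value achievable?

$91

Check high-value combinations within 26 kg:
- option 2+option 3+option 4+option 5: weight 2+4+9+8=23, value 24+26+25+16=91
- option 2+option 3+option 4: weight 2+4+9=15, value 24+26+25=75
- option 3+option 4+option 5: weight 4+9+8=21, value 26+25+16=67
- option 2+option 3+option 5: weight 2+4+8=14, value 24+26+16=66
- option 2+option 4+option 5: weight 2+9+8=19, value 24+25+16=65
Best: $91.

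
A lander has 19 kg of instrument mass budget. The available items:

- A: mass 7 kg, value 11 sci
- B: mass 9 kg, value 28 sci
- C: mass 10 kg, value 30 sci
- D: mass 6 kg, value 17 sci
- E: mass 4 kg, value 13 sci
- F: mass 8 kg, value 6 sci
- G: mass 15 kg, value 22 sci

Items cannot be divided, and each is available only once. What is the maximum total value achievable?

Check high-value combinations within 19 kg:
- B+C: mass 9+10=19, value 28+30=58
- B+D+E: mass 9+6+4=19, value 28+17+13=58
- C+D: mass 10+6=16, value 30+17=47
- B+D: mass 9+6=15, value 28+17=45
Best: 58 sci.

58 sci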